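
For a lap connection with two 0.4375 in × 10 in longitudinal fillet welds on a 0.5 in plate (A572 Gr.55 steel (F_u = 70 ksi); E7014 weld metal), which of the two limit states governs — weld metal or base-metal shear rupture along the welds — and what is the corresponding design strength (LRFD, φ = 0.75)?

φR_n ≈ 195 kip (weld metal governs)

E70XX → F_EXX = 70 ksi.
t_e = 0.707 × 0.4375 = 0.3093 in; L = 20 in.
Weld metal: φR_n = 0.75 × 0.6 × 70 × 0.3093 × 20 = 194.9 kip.
Base metal (shear rupture): φR_n = 0.75 × 0.6 × 70 × 0.5 × 20 = 315 kip.
Governing: weld metal.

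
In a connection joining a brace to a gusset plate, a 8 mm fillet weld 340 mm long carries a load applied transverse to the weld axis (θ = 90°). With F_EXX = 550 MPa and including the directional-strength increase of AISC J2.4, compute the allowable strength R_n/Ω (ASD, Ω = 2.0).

t_e = 0.707 × 8 = 5.656 mm; A_we = 5.656 × 340 = 1923 mm².
Directional factor: 1.0 + 0.5 sin^1.5(90°) = 1.5.
F_nw = 0.6 × 550 × 1.5 = 495 MPa.
R_n/Ω = (495 × 1923) / 2.0 × 10⁻³ = 476 kN.

R_n/Ω ≈ 476 kN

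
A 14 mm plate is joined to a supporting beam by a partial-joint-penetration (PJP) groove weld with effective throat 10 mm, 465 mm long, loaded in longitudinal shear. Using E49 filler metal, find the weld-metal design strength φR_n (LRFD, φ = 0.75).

φR_n ≈ 1030 kN

E49XX → F_EXX = 490 MPa.
Effective throat (given) t_e = 10 mm.
A_we = 10 × 465 = 4650 mm².
F_nw = 0.6 F_EXX = 294 MPa.
φR_n = 0.75 × 294 × 4650 × 10⁻³ = 1025 kN.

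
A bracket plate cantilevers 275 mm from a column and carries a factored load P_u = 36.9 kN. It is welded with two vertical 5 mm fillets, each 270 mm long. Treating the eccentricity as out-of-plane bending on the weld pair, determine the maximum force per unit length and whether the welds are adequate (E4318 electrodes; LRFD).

E43XX → F_EXX = 430 MPa.
L_w = 2 × 270 = 540 mm; section modulus (unit throat) S = 2 × L²/6 = 24300 mm².
Direct shear f_v = P/L_w = 36.9×10³/540 = 68.33 N/mm.
Moment M = P × e = 36.9×10³ × 275 = 10148000 N·mm; bending f_b = M/S = 417.6 N/mm.
f_max = √(f_v² + f_b²) = √(68.33² + 417.6²) = 423.1 N/mm.
φr_n = 0.75 × 0.6 × 430 × (0.707 × 5) = 684 N/mm → adequate.

f_max ≈ 423 N/mm; adequate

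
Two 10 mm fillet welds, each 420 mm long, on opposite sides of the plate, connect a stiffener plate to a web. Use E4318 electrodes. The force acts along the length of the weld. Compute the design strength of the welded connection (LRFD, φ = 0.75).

φR_n ≈ 1150 kN

E43XX → F_EXX = 430 MPa.
Effective throat t_e = 0.707 × 10 = 7.07 mm.
Total length L = 840 mm; A_we = 7.07 × 840 = 5939 mm².
F_nw = 0.6 F_EXX = 0.6 × 430 = 258 MPa.
φR_n = 0.75 × 258 × 5939 × 10⁻³ = 1149 kN.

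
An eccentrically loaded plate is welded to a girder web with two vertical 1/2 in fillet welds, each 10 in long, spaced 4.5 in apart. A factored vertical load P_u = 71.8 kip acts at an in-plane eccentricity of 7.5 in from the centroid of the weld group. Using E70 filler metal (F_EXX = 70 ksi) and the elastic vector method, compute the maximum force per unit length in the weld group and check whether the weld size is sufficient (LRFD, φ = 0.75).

f_max ≈ 12.9 kip/in; NOT adequate

Total weld length L_w = 20 in. Treat welds as unit-width lines.
Polar moment about centroid: J = 2[d³/12 + d(b/2)²] = 2[10³/12 + 10×2.25²] = 267.9 in³.
Direct shear f_v = P/L_w = 71.8 / 20 = 3.59 kip/in (vertical).
Torsion M = P·e = 71.8 × 7.5 = 538.5 kip·in.
Critical point at (x, y) = (2.25, 5) from centroid. f_tx = M·y/J = 10.05 kip/in; f_ty = M·x/J = 4.522 kip/in.
Resultant f_max = √[f_tx² + (f_v + f_ty)²] = √[10.05² + (3.59 + 4.522)²] = 12.92 kip/in.
Capacity per unit length: φr_n = 0.75 × 0.6 × 70 × (0.707 × 0.5) = 11.14 kip/in.
12.92 > 11.14 → NOT adequate.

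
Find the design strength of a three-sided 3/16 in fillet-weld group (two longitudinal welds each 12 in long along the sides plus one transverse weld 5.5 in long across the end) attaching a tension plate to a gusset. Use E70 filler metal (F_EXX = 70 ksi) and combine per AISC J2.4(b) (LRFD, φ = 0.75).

t_e = 0.707 × 0.1875 = 0.1326 in.
R_nwl = 0.6 × 70 × 0.1326 × 24 = 133.6 kips (longitudinal, 2 welds).
R_nwt = 0.6 × 70 × 0.1326 × 5.5 = 30.62 kips (transverse, base value).
(i) R_nwl + R_nwt = 164.2 kips; (ii) 0.85 R_nwl + 1.5 R_nwt = 159.5 kips.
R_n = max = 164.2 kips [governs: (i)]; φR_n = 123.2 kips.

φR_n ≈ 123 kips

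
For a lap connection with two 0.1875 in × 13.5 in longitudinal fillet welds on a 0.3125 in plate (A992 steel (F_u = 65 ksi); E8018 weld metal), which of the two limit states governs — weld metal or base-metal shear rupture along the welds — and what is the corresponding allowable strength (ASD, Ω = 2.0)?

R_n/Ω ≈ 85.9 kip (weld metal governs)

E80XX → F_EXX = 80 ksi.
t_e = 0.707 × 0.1875 = 0.1326 in; L = 27 in.
Weld metal: R_n/Ω = (1/2.0) × 0.6 × 80 × 0.1326 × 27 = 85.9 kip.
Base metal (shear rupture): R_n/Ω = (1/2.0) × 0.6 × 65 × 0.3125 × 27 = 164.5 kip.
Governing: weld metal.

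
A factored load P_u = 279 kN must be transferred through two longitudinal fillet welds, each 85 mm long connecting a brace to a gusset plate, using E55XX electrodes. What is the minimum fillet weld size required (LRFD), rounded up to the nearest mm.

w = 10 mm

E55XX → F_EXX = 550 MPa.
Total weld length L = 170 mm.
Required throat t_e = P_u / (φ × 0.6 F_EXX × L) = 279 / (0.75 × 0.6 × 550 × 170 × 10⁻³) = 6.631 mm.
Required leg w = t_e / 0.707 = 9.379 mm → use 10 mm.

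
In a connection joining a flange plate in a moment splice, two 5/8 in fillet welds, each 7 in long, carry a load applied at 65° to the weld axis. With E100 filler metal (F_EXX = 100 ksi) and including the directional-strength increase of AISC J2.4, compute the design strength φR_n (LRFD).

t_e = 0.707 × 0.625 = 0.4419 in; A_we = 0.4419 × 14 = 6.186 in².
Directional factor: 1.0 + 0.5 sin^1.5(65°) = 1.431.
F_nw = 0.6 × 100 × 1.431 = 85.88 ksi.
φR_n = 0.75 × 85.88 × 6.186 = 398.5 kips.

φR_n ≈ 398 kips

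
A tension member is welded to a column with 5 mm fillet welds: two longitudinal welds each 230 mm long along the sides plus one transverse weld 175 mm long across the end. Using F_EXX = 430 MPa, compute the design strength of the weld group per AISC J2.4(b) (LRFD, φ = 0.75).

φR_n ≈ 447 kN

t_e = 0.707 × 5 = 3.535 mm.
R_nwl = 0.6 × 430 × 3.535 × 460 × 10⁻³ = 419.5 kN (longitudinal, 2 welds).
R_nwt = 0.6 × 430 × 3.535 × 175 × 10⁻³ = 159.6 kN (transverse, base value).
(i) R_nwl + R_nwt = 579.1 kN; (ii) 0.85 R_nwl + 1.5 R_nwt = 596 kN.
R_n = max = 596 kN [governs: (ii)]; φR_n = 447 kN.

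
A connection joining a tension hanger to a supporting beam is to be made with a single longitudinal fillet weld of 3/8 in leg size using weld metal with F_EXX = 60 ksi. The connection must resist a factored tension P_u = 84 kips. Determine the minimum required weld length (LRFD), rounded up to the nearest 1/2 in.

L = 12 in

Throat t_e = 0.707 × 0.375 = 0.2651 in.
φr_n = 0.75 × 0.6 × 60 × 0.2651 = 7.158 kips/in.
L_req = P_u / φr_n = 84 / 7.158 = 11.73 in total.
Round up → use L = 12 in.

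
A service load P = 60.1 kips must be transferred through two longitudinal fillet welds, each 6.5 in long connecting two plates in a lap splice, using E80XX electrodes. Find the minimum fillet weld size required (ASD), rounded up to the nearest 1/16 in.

w = 5/16 in

E80XX → F_EXX = 80 ksi.
Total weld length L = 13 in.
Required throat t_e = P × Ω / (0.6 F_EXX × L) = 60.1 × 2.0 / (0.6 × 80 × 13) = 0.1926 in.
Required leg w = t_e / 0.707 = 0.2725 in → use 5/16 in.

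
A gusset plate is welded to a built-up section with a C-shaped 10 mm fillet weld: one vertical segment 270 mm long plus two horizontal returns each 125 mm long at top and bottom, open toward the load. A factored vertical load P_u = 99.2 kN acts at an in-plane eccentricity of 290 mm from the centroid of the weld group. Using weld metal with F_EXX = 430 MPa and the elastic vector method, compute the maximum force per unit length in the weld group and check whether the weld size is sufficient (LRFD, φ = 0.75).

Total weld length L_w = 520 mm. Treat welds as unit-width lines.
Centroid: x̄ = 2×125×62.5 / 520 = 30.05 mm from the vertical weld.
Polar moment about centroid: J = I_x + I_y = [270³/12 + 2×125×135²] + [270×30.05² + 2(125³/12 + 125×32.45²)] = 7029000 mm³.
Direct shear f_v = P/L_w = 99.2×10³ / 520 = 190.8 N/mm (vertical).
Torsion M = P·e = 99.2×10³ × 290 = 28768000 N·mm.
Critical point at (x, y) = (94.95, 135) from centroid. f_tx = M·y/J = 552.5 N/mm; f_ty = M·x/J = 388.6 N/mm.
Resultant f_max = √[f_tx² + (f_v + f_ty)²] = √[552.5² + (190.8 + 388.6)²] = 800.6 N/mm.
Capacity per unit length: φr_n = 0.75 × 0.6 × 430 × (0.707 × 10) = 1368 N/mm.
800.6 ≤ 1368 → adequate.

f_max ≈ 801 N/mm; adequate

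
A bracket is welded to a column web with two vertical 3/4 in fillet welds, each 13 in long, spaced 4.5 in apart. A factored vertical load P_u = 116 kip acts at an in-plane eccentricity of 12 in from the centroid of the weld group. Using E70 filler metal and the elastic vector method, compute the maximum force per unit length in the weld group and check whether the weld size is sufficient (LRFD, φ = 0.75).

f_max ≈ 21.1 kip/in; NOT adequate

E70XX → F_EXX = 70 ksi.
Total weld length L_w = 26 in. Treat welds as unit-width lines.
Polar moment about centroid: J = 2[d³/12 + d(b/2)²] = 2[13³/12 + 13×2.25²] = 497.8 in³.
Direct shear f_v = P/L_w = 116 / 26 = 4.462 kip/in (vertical).
Torsion M = P·e = 116 × 12 = 1392 kip·in.
Critical point at (x, y) = (2.25, 6.5) from centroid. f_tx = M·y/J = 18.18 kip/in; f_ty = M·x/J = 6.292 kip/in.
Resultant f_max = √[f_tx² + (f_v + f_ty)²] = √[18.18² + (4.462 + 6.292)²] = 21.12 kip/in.
Capacity per unit length: φr_n = 0.75 × 0.6 × 70 × (0.707 × 0.75) = 16.7 kip/in.
21.12 > 16.7 → NOT adequate.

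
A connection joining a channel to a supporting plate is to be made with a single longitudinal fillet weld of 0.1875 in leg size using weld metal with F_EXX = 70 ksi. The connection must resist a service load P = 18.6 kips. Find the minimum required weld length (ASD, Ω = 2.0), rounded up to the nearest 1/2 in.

L = 7 in

Throat t_e = 0.707 × 0.1875 = 0.1326 in.
r_n/Ω = (0.6 × 70 × 0.1326) / 2.0 = 2.784 kip/in.
L_req = P / (r_n/Ω) = 18.6 / 2.784 = 6.681 in total.
Round up → use L = 7 in.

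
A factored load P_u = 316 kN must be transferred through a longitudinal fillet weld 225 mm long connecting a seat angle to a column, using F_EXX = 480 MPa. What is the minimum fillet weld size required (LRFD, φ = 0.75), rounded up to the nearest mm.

Total weld length L = 225 mm.
Required throat t_e = P_u / (φ × 0.6 F_EXX × L) = 316 / (0.75 × 0.6 × 480 × 225 × 10⁻³) = 6.502 mm.
Required leg w = t_e / 0.707 = 9.197 mm → use 10 mm.

w = 10 mm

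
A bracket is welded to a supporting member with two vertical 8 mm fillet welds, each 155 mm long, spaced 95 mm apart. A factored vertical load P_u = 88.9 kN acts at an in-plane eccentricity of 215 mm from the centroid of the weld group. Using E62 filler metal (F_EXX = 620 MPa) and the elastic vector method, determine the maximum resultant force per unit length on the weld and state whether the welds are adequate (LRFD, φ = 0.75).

f_max ≈ 1490 N/mm; adequate

Total weld length L_w = 310 mm. Treat welds as unit-width lines.
Polar moment about centroid: J = 2[d³/12 + d(b/2)²] = 2[155³/12 + 155×47.5²] = 1320000 mm³.
Direct shear f_v = P/L_w = 88.9×10³ / 310 = 286.8 N/mm (vertical).
Torsion M = P·e = 88.9×10³ × 215 = 19114000 N·mm.
Critical point at (x, y) = (47.5, 77.5) from centroid. f_tx = M·y/J = 1122 N/mm; f_ty = M·x/J = 687.8 N/mm.
Resultant f_max = √[f_tx² + (f_v + f_ty)²] = √[1122² + (286.8 + 687.8)²] = 1486 N/mm.
Capacity per unit length: φr_n = 0.75 × 0.6 × 620 × (0.707 × 8) = 1578 N/mm.
1486 ≤ 1578 → adequate.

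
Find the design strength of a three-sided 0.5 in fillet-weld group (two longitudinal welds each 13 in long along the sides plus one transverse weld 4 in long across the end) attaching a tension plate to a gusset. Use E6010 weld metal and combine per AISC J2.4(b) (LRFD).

φR_n ≈ 286 kip

E60XX → F_EXX = 60 ksi.
t_e = 0.707 × 0.5 = 0.3535 in.
R_nwl = 0.6 × 60 × 0.3535 × 26 = 330.9 kip (longitudinal, 2 welds).
R_nwt = 0.6 × 60 × 0.3535 × 4 = 50.9 kip (transverse, base value).
(i) R_nwl + R_nwt = 381.8 kip; (ii) 0.85 R_nwl + 1.5 R_nwt = 357.6 kip.
R_n = max = 381.8 kip [governs: (i)]; φR_n = 286.3 kip.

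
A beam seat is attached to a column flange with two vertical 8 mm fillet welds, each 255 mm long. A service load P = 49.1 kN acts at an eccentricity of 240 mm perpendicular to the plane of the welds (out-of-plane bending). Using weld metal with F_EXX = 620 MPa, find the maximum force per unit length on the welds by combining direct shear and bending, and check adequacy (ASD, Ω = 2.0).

f_max ≈ 552 N/mm; adequate

L_w = 2 × 255 = 510 mm; section modulus (unit throat) S = 2 × L²/6 = 21680 mm².
Direct shear f_v = P/L_w = 49.1×10³/510 = 96.27 N/mm.
Moment M = P × e = 49.1×10³ × 240 = 11784000 N·mm; bending f_b = M/S = 543.7 N/mm.
f_max = √(f_v² + f_b²) = √(96.27² + 543.7²) = 552.1 N/mm.
r_n/Ω = (1/2.0) × 0.6 × 620 × (0.707 × 8) = 1052 N/mm → adequate.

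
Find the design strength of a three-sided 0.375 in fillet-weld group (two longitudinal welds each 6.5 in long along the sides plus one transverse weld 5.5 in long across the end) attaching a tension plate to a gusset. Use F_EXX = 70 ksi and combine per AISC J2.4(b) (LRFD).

φR_n ≈ 161 kips

t_e = 0.707 × 0.375 = 0.2651 in.
R_nwl = 0.6 × 70 × 0.2651 × 13 = 144.8 kips (longitudinal, 2 welds).
R_nwt = 0.6 × 70 × 0.2651 × 5.5 = 61.24 kips (transverse, base value).
(i) R_nwl + R_nwt = 206 kips; (ii) 0.85 R_nwl + 1.5 R_nwt = 214.9 kips.
R_n = max = 214.9 kips [governs: (ii)]; φR_n = 161.2 kips.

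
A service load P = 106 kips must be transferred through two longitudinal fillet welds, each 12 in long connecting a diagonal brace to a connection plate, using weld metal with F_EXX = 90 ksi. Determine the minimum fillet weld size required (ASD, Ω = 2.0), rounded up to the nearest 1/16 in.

Total weld length L = 24 in.
Required throat t_e = P × Ω / (0.6 F_EXX × L) = 106 × 2.0 / (0.6 × 90 × 24) = 0.1636 in.
Required leg w = t_e / 0.707 = 0.2314 in → use 1/4 in.

w = 1/4 in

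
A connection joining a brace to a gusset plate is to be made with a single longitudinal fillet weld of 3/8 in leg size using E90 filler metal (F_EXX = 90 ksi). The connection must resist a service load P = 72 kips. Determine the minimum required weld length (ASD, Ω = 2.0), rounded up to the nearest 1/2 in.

Throat t_e = 0.707 × 0.375 = 0.2651 in.
r_n/Ω = (0.6 × 90 × 0.2651) / 2.0 = 7.158 kip/in.
L_req = P / (r_n/Ω) = 72 / 7.158 = 10.06 in total.
Round up → use L = 10.5 in.

L = 10.5 in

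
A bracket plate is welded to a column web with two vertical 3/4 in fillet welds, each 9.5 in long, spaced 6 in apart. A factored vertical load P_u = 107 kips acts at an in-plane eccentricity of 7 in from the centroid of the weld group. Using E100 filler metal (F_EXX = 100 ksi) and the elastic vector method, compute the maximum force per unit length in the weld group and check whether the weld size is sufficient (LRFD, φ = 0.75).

Total weld length L_w = 19 in. Treat welds as unit-width lines.
Polar moment about centroid: J = 2[d³/12 + d(b/2)²] = 2[9.5³/12 + 9.5×3²] = 313.9 in³.
Direct shear f_v = P/L_w = 107 / 19 = 5.632 kip/in (vertical).
Torsion M = P·e = 107 × 7 = 749 kip·in.
Critical point at (x, y) = (3, 4.75) from centroid. f_tx = M·y/J = 11.33 kip/in; f_ty = M·x/J = 7.158 kip/in.
Resultant f_max = √[f_tx² + (f_v + f_ty)²] = √[11.33² + (5.632 + 7.158)²] = 17.09 kip/in.
Capacity per unit length: φr_n = 0.75 × 0.6 × 100 × (0.707 × 0.75) = 23.86 kip/in.
17.09 ≤ 23.86 → adequate.

f_max ≈ 17.1 kip/in; adequate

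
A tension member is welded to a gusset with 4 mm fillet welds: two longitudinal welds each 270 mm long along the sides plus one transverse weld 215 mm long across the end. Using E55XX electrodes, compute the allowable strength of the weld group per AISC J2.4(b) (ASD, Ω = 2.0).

R_n/Ω ≈ 365 kN

E55XX → F_EXX = 550 MPa.
t_e = 0.707 × 4 = 2.828 mm.
R_nwl = 0.6 × 550 × 2.828 × 540 × 10⁻³ = 503.9 kN (longitudinal, 2 welds).
R_nwt = 0.6 × 550 × 2.828 × 215 × 10⁻³ = 200.6 kN (transverse, base value).
(i) R_nwl + R_nwt = 704.6 kN; (ii) 0.85 R_nwl + 1.5 R_nwt = 729.3 kN.
R_n = max = 729.3 kN [governs: (ii)]; R_n/Ω = 364.7 kN.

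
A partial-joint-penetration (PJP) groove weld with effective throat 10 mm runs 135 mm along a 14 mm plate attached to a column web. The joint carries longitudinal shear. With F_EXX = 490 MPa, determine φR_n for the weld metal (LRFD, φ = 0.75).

Effective throat (given) t_e = 10 mm.
A_we = 10 × 135 = 1350 mm².
F_nw = 0.6 F_EXX = 294 MPa.
φR_n = 0.75 × 294 × 1350 × 10⁻³ = 297.7 kN.

φR_n ≈ 298 kN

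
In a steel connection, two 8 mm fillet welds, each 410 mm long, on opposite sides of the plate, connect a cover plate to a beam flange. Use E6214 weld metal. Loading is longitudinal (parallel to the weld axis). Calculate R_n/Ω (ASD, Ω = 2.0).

R_n/Ω ≈ 863 kN

E62XX → F_EXX = 620 MPa.
Effective throat t_e = 0.707 × 8 = 5.656 mm.
Total length L = 820 mm; A_we = 5.656 × 820 = 4638 mm².
F_nw = 0.6 F_EXX = 0.6 × 620 = 372 MPa.
R_n = 372 × 4638 × 10⁻³ = 1725 kN; R_n/Ω = 1725/2.0 = 862.7 kN.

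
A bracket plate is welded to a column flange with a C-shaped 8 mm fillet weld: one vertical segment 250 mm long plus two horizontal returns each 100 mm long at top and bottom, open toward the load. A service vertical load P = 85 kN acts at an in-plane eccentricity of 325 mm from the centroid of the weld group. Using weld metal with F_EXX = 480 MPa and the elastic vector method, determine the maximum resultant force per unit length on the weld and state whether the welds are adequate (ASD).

Total weld length L_w = 450 mm. Treat welds as unit-width lines.
Centroid: x̄ = 2×100×50 / 450 = 22.22 mm from the vertical weld.
Polar moment about centroid: J = I_x + I_y = [250³/12 + 2×100×125²] + [250×22.22² + 2(100³/12 + 100×27.78²)] = 4872000 mm³.
Direct shear f_v = P/L_w = 85×10³ / 450 = 188.9 N/mm (vertical).
Torsion M = P·e = 85×10³ × 325 = 27625000 N·mm.
Critical point at (x, y) = (77.78, 125) from centroid. f_tx = M·y/J = 708.8 N/mm; f_ty = M·x/J = 441.1 N/mm.
Resultant f_max = √[f_tx² + (f_v + f_ty)²] = √[708.8² + (188.9 + 441.1)²] = 948.3 N/mm.
Capacity per unit length: r_n/Ω = (1/2.0) × 0.6 × 480 × (0.707 × 8) = 814.5 N/mm.
948.3 > 814.5 → NOT adequate.

f_max ≈ 948 N/mm; NOT adequate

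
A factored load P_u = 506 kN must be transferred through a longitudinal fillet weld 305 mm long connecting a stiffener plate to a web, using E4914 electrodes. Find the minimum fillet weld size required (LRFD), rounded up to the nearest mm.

E49XX → F_EXX = 490 MPa.
Total weld length L = 305 mm.
Required throat t_e = P_u / (φ × 0.6 F_EXX × L) = 506 / (0.75 × 0.6 × 490 × 305 × 10⁻³) = 7.524 mm.
Required leg w = t_e / 0.707 = 10.64 mm → use 11 mm.

w = 11 mm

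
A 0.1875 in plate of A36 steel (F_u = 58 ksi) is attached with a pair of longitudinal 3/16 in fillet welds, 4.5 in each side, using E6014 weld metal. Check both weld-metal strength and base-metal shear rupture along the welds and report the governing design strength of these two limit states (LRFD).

E60XX → F_EXX = 60 ksi.
t_e = 0.707 × 0.1875 = 0.1326 in; L = 9 in.
Weld metal: φR_n = 0.75 × 0.6 × 60 × 0.1326 × 9 = 32.21 kips.
Base metal (shear rupture): φR_n = 0.75 × 0.6 × 58 × 0.1875 × 9 = 44.04 kips.
Governing: weld metal.

φR_n ≈ 32.2 kips (weld metal governs)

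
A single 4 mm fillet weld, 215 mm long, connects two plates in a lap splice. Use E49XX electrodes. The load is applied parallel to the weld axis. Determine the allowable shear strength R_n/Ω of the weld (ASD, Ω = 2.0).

R_n/Ω ≈ 89.4 kN

E49XX → F_EXX = 490 MPa.
Effective throat t_e = 0.707 × 4 = 2.828 mm.
Total length L = 215 mm; A_we = 2.828 × 215 = 608 mm².
F_nw = 0.6 F_EXX = 0.6 × 490 = 294 MPa.
R_n = 294 × 608 × 10⁻³ = 178.8 kN; R_n/Ω = 178.8/2.0 = 89.38 kN.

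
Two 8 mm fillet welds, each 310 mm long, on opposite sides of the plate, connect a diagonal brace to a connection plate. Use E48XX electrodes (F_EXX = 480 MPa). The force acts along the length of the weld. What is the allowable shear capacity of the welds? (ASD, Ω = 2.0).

R_n/Ω ≈ 505 kN

Effective throat t_e = 0.707 × 8 = 5.656 mm.
Total length L = 620 mm; A_we = 5.656 × 620 = 3507 mm².
F_nw = 0.6 F_EXX = 0.6 × 480 = 288 MPa.
R_n = 288 × 3507 × 10⁻³ = 1010 kN; R_n/Ω = 1010/2.0 = 505 kN.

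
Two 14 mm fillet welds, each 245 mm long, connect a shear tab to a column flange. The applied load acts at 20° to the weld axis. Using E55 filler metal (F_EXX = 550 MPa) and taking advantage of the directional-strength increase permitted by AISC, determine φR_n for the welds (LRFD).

φR_n ≈ 1320 kN

t_e = 0.707 × 14 = 9.898 mm; A_we = 9.898 × 490 = 4850 mm².
Directional factor: 1.0 + 0.5 sin^1.5(20°) = 1.1.
F_nw = 0.6 × 550 × 1.1 = 363 MPa.
φR_n = 0.75 × 363 × 4850 × 10⁻³ = 1320 kN.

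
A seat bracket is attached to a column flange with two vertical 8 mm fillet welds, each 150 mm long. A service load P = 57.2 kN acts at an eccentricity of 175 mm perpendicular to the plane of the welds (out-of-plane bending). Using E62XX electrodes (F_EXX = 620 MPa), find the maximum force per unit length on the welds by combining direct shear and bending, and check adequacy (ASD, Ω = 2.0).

L_w = 2 × 150 = 300 mm; section modulus (unit throat) S = 2 × L²/6 = 7500 mm².
Direct shear f_v = P/L_w = 57.2×10³/300 = 190.7 N/mm.
Moment M = P × e = 57.2×10³ × 175 = 10010000 N·mm; bending f_b = M/S = 1335 N/mm.
f_max = √(f_v² + f_b²) = √(190.7² + 1335²) = 1348 N/mm.
r_n/Ω = (1/2.0) × 0.6 × 620 × (0.707 × 8) = 1052 N/mm → NOT adequate.

f_max ≈ 1350 N/mm; NOT adequate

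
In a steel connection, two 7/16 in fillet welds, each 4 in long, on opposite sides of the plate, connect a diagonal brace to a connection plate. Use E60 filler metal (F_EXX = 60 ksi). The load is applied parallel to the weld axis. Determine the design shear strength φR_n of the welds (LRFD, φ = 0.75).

φR_n ≈ 66.8 kip

Effective throat t_e = 0.707 × 0.4375 = 0.3093 in.
Total length L = 8 in; A_we = 0.3093 × 8 = 2.474 in².
F_nw = 0.6 F_EXX = 0.6 × 60 = 36 ksi.
φR_n = 0.75 × 36 × 2.474 = 66.81 kip.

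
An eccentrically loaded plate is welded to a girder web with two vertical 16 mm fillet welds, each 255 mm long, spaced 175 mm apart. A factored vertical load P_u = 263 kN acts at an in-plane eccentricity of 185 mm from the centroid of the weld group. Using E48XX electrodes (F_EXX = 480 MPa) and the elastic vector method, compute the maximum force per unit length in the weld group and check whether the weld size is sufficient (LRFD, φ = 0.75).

Total weld length L_w = 510 mm. Treat welds as unit-width lines.
Polar moment about centroid: J = 2[d³/12 + d(b/2)²] = 2[255³/12 + 255×87.5²] = 6668000 mm³.
Direct shear f_v = P/L_w = 263×10³ / 510 = 515.7 N/mm (vertical).
Torsion M = P·e = 263×10³ × 185 = 48655000 N·mm.
Critical point at (x, y) = (87.5, 127.5) from centroid. f_tx = M·y/J = 930.3 N/mm; f_ty = M·x/J = 638.4 N/mm.
Resultant f_max = √[f_tx² + (f_v + f_ty)²] = √[930.3² + (515.7 + 638.4)²] = 1482 N/mm.
Capacity per unit length: φr_n = 0.75 × 0.6 × 480 × (0.707 × 16) = 2443 N/mm.
1482 ≤ 2443 → adequate.

f_max ≈ 1480 N/mm; adequate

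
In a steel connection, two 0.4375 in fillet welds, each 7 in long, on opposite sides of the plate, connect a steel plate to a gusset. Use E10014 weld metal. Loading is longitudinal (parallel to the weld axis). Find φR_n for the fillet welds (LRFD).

φR_n ≈ 195 kip

E100XX → F_EXX = 100 ksi.
Effective throat t_e = 0.707 × 0.4375 = 0.3093 in.
Total length L = 14 in; A_we = 0.3093 × 14 = 4.33 in².
F_nw = 0.6 F_EXX = 0.6 × 100 = 60 ksi.
φR_n = 0.75 × 60 × 4.33 = 194.9 kip.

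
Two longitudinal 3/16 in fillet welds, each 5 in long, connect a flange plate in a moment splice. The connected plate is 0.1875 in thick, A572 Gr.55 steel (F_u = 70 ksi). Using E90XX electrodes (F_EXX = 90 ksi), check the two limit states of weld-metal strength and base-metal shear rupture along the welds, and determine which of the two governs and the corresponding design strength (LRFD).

t_e = 0.707 × 0.1875 = 0.1326 in; L = 10 in.
Weld metal: φR_n = 0.75 × 0.6 × 90 × 0.1326 × 10 = 53.69 kips.
Base metal (shear rupture): φR_n = 0.75 × 0.6 × 70 × 0.1875 × 10 = 59.06 kips.
Governing: weld metal.

φR_n ≈ 53.7 kips (weld metal governs)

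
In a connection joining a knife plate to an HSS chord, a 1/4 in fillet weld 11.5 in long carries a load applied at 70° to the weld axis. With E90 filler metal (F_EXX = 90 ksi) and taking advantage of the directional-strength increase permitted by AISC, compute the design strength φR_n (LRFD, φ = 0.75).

t_e = 0.707 × 0.25 = 0.1767 in; A_we = 0.1767 × 11.5 = 2.033 in².
Directional factor: 1.0 + 0.5 sin^1.5(70°) = 1.455.
F_nw = 0.6 × 90 × 1.455 = 78.59 ksi.
φR_n = 0.75 × 78.59 × 2.033 = 119.8 kip.

φR_n ≈ 120 kip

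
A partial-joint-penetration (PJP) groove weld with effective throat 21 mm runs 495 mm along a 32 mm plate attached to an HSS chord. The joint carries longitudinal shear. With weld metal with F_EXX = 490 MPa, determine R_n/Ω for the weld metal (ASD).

R_n/Ω ≈ 1530 kN

Effective throat (given) t_e = 21 mm.
A_we = 21 × 495 = 10400 mm².
F_nw = 0.6 F_EXX = 294 MPa.
R_n/Ω = (294 × 10400) / 2.0 × 10⁻³ = 1528 kN.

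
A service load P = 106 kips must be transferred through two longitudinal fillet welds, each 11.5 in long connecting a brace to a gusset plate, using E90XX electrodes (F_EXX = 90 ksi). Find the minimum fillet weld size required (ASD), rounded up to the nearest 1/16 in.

Total weld length L = 23 in.
Required throat t_e = P × Ω / (0.6 F_EXX × L) = 106 × 2.0 / (0.6 × 90 × 23) = 0.1707 in.
Required leg w = t_e / 0.707 = 0.2414 in → use 1/4 in.

w = 1/4 in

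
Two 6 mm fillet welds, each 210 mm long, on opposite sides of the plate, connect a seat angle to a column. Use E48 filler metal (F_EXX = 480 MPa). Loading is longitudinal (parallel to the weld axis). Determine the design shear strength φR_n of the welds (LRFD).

Effective throat t_e = 0.707 × 6 = 4.242 mm.
Total length L = 420 mm; A_we = 4.242 × 420 = 1782 mm².
F_nw = 0.6 F_EXX = 0.6 × 480 = 288 MPa.
φR_n = 0.75 × 288 × 1782 × 10⁻³ = 384.8 kN.

φR_n ≈ 385 kN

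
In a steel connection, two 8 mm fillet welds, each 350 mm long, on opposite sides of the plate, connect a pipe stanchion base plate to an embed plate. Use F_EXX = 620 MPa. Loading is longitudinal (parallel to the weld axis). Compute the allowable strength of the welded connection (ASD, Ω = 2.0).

R_n/Ω ≈ 736 kN

Effective throat t_e = 0.707 × 8 = 5.656 mm.
Total length L = 700 mm; A_we = 5.656 × 700 = 3959 mm².
F_nw = 0.6 F_EXX = 0.6 × 620 = 372 MPa.
R_n = 372 × 3959 × 10⁻³ = 1473 kN; R_n/Ω = 1473/2.0 = 736.4 kN.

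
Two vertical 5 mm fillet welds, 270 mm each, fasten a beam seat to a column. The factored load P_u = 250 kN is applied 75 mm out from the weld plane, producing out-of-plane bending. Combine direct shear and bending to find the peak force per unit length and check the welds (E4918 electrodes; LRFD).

f_max ≈ 900 N/mm; NOT adequate

E49XX → F_EXX = 490 MPa.
L_w = 2 × 270 = 540 mm; section modulus (unit throat) S = 2 × L²/6 = 24300 mm².
Direct shear f_v = P/L_w = 250×10³/540 = 463 N/mm.
Moment M = P × e = 250×10³ × 75 = 18750000 N·mm; bending f_b = M/S = 771.6 N/mm.
f_max = √(f_v² + f_b²) = √(463² + 771.6²) = 899.8 N/mm.
φr_n = 0.75 × 0.6 × 490 × (0.707 × 5) = 779.5 N/mm → NOT adequate.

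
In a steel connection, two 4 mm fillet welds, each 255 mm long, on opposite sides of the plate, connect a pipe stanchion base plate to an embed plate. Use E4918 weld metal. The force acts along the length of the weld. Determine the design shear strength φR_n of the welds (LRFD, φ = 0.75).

E49XX → F_EXX = 490 MPa.
Effective throat t_e = 0.707 × 4 = 2.828 mm.
Total length L = 510 mm; A_we = 2.828 × 510 = 1442 mm².
F_nw = 0.6 F_EXX = 0.6 × 490 = 294 MPa.
φR_n = 0.75 × 294 × 1442 × 10⁻³ = 318 kN.

φR_n ≈ 318 kN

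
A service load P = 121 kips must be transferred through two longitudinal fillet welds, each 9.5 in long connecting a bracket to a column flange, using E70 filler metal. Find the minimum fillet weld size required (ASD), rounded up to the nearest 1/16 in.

w = 7/16 in

E70XX → F_EXX = 70 ksi.
Total weld length L = 19 in.
Required throat t_e = P × Ω / (0.6 F_EXX × L) = 121 × 2.0 / (0.6 × 70 × 19) = 0.3033 in.
Required leg w = t_e / 0.707 = 0.4289 in → use 7/16 in.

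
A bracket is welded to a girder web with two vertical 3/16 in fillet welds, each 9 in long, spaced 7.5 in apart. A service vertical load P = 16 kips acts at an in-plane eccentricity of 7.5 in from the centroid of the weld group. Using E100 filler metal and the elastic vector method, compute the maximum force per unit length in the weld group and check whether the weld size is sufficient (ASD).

E100XX → F_EXX = 100 ksi.
Total weld length L_w = 18 in. Treat welds as unit-width lines.
Polar moment about centroid: J = 2[d³/12 + d(b/2)²] = 2[9³/12 + 9×3.75²] = 374.6 in³.
Direct shear f_v = P/L_w = 16 / 18 = 0.8889 kip/in (vertical).
Torsion M = P·e = 16 × 7.5 = 120 kip·in.
Critical point at (x, y) = (3.75, 4.5) from centroid. f_tx = M·y/J = 1.441 kip/in; f_ty = M·x/J = 1.201 kip/in.
Resultant f_max = √[f_tx² + (f_v + f_ty)²] = √[1.441² + (0.8889 + 1.201)²] = 2.539 kip/in.
Capacity per unit length: r_n/Ω = (1/2.0) × 0.6 × 100 × (0.707 × 0.1875) = 3.977 kip/in.
2.539 ≤ 3.977 → adequate.

f_max ≈ 2.54 kip/in; adequate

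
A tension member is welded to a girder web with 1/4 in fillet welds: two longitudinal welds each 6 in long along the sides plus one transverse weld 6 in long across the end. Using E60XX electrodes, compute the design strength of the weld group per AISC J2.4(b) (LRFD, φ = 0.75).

E60XX → F_EXX = 60 ksi.
t_e = 0.707 × 0.25 = 0.1767 in.
R_nwl = 0.6 × 60 × 0.1767 × 12 = 76.36 kips (longitudinal, 2 welds).
R_nwt = 0.6 × 60 × 0.1767 × 6 = 38.18 kips (transverse, base value).
(i) R_nwl + R_nwt = 114.5 kips; (ii) 0.85 R_nwl + 1.5 R_nwt = 122.2 kips.
R_n = max = 122.2 kips [governs: (ii)]; φR_n = 91.63 kips.

φR_n ≈ 91.6 kips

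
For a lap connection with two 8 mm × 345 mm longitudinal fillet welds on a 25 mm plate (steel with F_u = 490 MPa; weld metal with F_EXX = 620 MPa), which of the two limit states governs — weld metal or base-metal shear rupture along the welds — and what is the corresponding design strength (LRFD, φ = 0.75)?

φR_n ≈ 1090 kN (weld metal governs)

t_e = 0.707 × 8 = 5.656 mm; L = 690 mm.
Weld metal: φR_n = 0.75 × 0.6 × 620 × 5.656 × 690 × 10⁻³ = 1089 kN.
Base metal (shear rupture): φR_n = 0.75 × 0.6 × 490 × 25 × 690 × 10⁻³ = 3804 kN.
Governing: weld metal.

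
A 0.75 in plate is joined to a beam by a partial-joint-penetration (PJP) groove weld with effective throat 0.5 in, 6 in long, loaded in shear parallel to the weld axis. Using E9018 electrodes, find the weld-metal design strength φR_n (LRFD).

E90XX → F_EXX = 90 ksi.
Effective throat (given) t_e = 0.5 in.
A_we = 0.5 × 6 = 3 in².
F_nw = 0.6 F_EXX = 54 ksi.
φR_n = 0.75 × 54 × 3 = 121.5 kips.

φR_n ≈ 122 kips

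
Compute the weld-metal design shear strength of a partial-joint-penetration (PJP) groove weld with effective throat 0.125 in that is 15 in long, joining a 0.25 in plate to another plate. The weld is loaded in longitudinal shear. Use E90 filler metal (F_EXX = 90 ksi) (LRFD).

Effective throat (given) t_e = 0.125 in.
A_we = 0.125 × 15 = 1.875 in².
F_nw = 0.6 F_EXX = 54 ksi.
φR_n = 0.75 × 54 × 1.875 = 75.94 kip.

φR_n ≈ 75.9 kip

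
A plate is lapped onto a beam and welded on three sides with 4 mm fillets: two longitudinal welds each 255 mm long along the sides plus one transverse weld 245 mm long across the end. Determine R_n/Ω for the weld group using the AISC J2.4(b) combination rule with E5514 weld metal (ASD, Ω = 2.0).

E55XX → F_EXX = 550 MPa.
t_e = 0.707 × 4 = 2.828 mm.
R_nwl = 0.6 × 550 × 2.828 × 510 × 10⁻³ = 476 kN (longitudinal, 2 welds).
R_nwt = 0.6 × 550 × 2.828 × 245 × 10⁻³ = 228.6 kN (transverse, base value).
(i) R_nwl + R_nwt = 704.6 kN; (ii) 0.85 R_nwl + 1.5 R_nwt = 747.5 kN.
R_n = max = 747.5 kN [governs: (ii)]; R_n/Ω = 373.8 kN.

R_n/Ω ≈ 374 kN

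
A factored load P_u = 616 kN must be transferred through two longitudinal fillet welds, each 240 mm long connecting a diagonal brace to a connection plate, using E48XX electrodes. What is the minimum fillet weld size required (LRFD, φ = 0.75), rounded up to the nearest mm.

w = 9 mm

E48XX → F_EXX = 480 MPa.
Total weld length L = 480 mm.
Required throat t_e = P_u / (φ × 0.6 F_EXX × L) = 616 / (0.75 × 0.6 × 480 × 480 × 10⁻³) = 5.941 mm.
Required leg w = t_e / 0.707 = 8.404 mm → use 9 mm.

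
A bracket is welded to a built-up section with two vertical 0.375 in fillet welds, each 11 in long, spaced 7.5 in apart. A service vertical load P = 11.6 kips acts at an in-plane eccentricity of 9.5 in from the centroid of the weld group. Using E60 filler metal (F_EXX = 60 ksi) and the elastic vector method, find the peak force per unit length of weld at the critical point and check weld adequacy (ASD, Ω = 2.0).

f_max ≈ 1.73 kip/in; adequate

Total weld length L_w = 22 in. Treat welds as unit-width lines.
Polar moment about centroid: J = 2[d³/12 + d(b/2)²] = 2[11³/12 + 11×3.75²] = 531.2 in³.
Direct shear f_v = P/L_w = 11.6 / 22 = 0.5273 kip/in (vertical).
Torsion M = P·e = 11.6 × 9.5 = 110.2 kip·in.
Critical point at (x, y) = (3.75, 5.5) from centroid. f_tx = M·y/J = 1.141 kip/in; f_ty = M·x/J = 0.7779 kip/in.
Resultant f_max = √[f_tx² + (f_v + f_ty)²] = √[1.141² + (0.5273 + 0.7779)²] = 1.734 kip/in.
Capacity per unit length: r_n/Ω = (1/2.0) × 0.6 × 60 × (0.707 × 0.375) = 4.772 kip/in.
1.734 ≤ 4.772 → adequate.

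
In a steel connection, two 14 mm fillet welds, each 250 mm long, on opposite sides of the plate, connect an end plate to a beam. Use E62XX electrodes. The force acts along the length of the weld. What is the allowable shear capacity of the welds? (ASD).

R_n/Ω ≈ 921 kN

E62XX → F_EXX = 620 MPa.
Effective throat t_e = 0.707 × 14 = 9.898 mm.
Total length L = 500 mm; A_we = 9.898 × 500 = 4949 mm².
F_nw = 0.6 F_EXX = 0.6 × 620 = 372 MPa.
R_n = 372 × 4949 × 10⁻³ = 1841 kN; R_n/Ω = 1841/2.0 = 920.5 kN.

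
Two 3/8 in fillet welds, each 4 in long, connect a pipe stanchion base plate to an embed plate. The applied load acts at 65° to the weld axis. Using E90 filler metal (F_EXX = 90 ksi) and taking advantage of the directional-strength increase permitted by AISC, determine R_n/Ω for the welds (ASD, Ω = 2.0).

R_n/Ω ≈ 82 kip

t_e = 0.707 × 0.375 = 0.2651 in; A_we = 0.2651 × 8 = 2.121 in².
Directional factor: 1.0 + 0.5 sin^1.5(65°) = 1.431.
F_nw = 0.6 × 90 × 1.431 = 77.3 ksi.
R_n/Ω = (77.3 × 2.121) / 2.0 = 81.97 kip.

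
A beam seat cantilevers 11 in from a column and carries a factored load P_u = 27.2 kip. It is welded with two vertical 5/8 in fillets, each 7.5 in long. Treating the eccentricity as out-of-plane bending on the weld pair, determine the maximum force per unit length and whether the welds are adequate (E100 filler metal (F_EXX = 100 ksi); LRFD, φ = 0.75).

L_w = 2 × 7.5 = 15 in; section modulus (unit throat) S = 2 × L²/6 = 18.75 in².
Direct shear f_v = P/L_w = 27.2/15 = 1.813 kip/in.
Moment M = P × e = 27.2 × 11 = 299.2 kip·in; bending f_b = M/S = 15.96 kip/in.
f_max = √(f_v² + f_b²) = √(1.813² + 15.96²) = 16.06 kip/in.
φr_n = 0.75 × 0.6 × 100 × (0.707 × 0.625) = 19.88 kip/in → adequate.

f_max ≈ 16.1 kip/in; adequate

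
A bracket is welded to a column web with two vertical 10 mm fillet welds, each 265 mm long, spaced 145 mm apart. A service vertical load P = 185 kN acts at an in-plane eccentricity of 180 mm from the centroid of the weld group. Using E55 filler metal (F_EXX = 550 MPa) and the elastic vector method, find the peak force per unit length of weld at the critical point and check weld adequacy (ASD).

f_max ≈ 1070 N/mm; adequate

Total weld length L_w = 530 mm. Treat welds as unit-width lines.
Polar moment about centroid: J = 2[d³/12 + d(b/2)²] = 2[265³/12 + 265×72.5²] = 5887000 mm³.
Direct shear f_v = P/L_w = 185×10³ / 530 = 349.1 N/mm (vertical).
Torsion M = P·e = 185×10³ × 180 = 33300000 N·mm.
Critical point at (x, y) = (72.5, 132.5) from centroid. f_tx = M·y/J = 749.4 N/mm; f_ty = M·x/J = 410.1 N/mm.
Resultant f_max = √[f_tx² + (f_v + f_ty)²] = √[749.4² + (349.1 + 410.1)²] = 1067 N/mm.
Capacity per unit length: r_n/Ω = (1/2.0) × 0.6 × 550 × (0.707 × 10) = 1167 N/mm.
1067 ≤ 1167 → adequate.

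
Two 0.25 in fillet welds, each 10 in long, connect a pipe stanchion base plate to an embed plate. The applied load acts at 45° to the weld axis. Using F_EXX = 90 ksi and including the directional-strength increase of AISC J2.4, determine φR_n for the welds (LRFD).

φR_n ≈ 186 kips

t_e = 0.707 × 0.25 = 0.1767 in; A_we = 0.1767 × 20 = 3.535 in².
Directional factor: 1.0 + 0.5 sin^1.5(45°) = 1.297.
F_nw = 0.6 × 90 × 1.297 = 70.05 ksi.
φR_n = 0.75 × 70.05 × 3.535 = 185.7 kips.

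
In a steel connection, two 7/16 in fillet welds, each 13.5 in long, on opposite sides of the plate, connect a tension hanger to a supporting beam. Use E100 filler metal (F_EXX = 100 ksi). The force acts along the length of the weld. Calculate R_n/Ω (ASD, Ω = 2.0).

Effective throat t_e = 0.707 × 0.4375 = 0.3093 in.
Total length L = 27 in; A_we = 0.3093 × 27 = 8.351 in².
F_nw = 0.6 F_EXX = 0.6 × 100 = 60 ksi.
R_n = 60 × 8.351 = 501.1 kip; R_n/Ω = 501.1/2.0 = 250.5 kip.

R_n/Ω ≈ 251 kip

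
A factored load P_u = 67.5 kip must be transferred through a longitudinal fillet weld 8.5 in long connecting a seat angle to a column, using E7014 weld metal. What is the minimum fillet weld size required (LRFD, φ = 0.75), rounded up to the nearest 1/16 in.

w = 3/8 in

E70XX → F_EXX = 70 ksi.
Total weld length L = 8.5 in.
Required throat t_e = P_u / (φ × 0.6 F_EXX × L) = 67.5 / (0.75 × 0.6 × 70 × 8.5) = 0.2521 in.
Required leg w = t_e / 0.707 = 0.3566 in → use 3/8 in.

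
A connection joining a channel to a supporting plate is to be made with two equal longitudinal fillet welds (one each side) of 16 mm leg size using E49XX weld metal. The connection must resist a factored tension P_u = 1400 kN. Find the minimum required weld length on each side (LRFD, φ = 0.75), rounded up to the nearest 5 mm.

L = 285 mm on each side

E49XX → F_EXX = 490 MPa.
Throat t_e = 0.707 × 16 = 11.31 mm.
φr_n = 0.75 × 0.6 × 490 × 11.31 × 10⁻³ = 2.494 kN/mm.
L_req = P_u / φr_n = 1400 / 2.494 = 561.3 mm total.
Per side: 561.3 / 2 = 280.6 mm.
Round up → use L = 285 mm on each side.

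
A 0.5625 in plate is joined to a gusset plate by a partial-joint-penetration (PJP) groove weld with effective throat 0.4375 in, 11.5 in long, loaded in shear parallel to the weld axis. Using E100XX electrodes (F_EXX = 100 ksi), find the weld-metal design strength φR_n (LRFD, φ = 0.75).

Effective throat (given) t_e = 0.4375 in.
A_we = 0.4375 × 11.5 = 5.031 in².
F_nw = 0.6 F_EXX = 60 ksi.
φR_n = 0.75 × 60 × 5.031 = 226.4 kips.

φR_n ≈ 226 kips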